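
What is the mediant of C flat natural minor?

Degree 3 takes the letter 2 steps above C, which is E.
In natural minor, degree 3 sits 3 semitones above the tonic. Cb + 3 semitones is pitch class 2, spelled on E as Ebb.

Ebb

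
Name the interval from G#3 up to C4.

diminished fourth

The letter names run G→C, a span of 3 letter steps, so the interval is some kind of fourth.
G# to C is 4 semitones. A perfect fourth is 5, so 4 makes it diminished.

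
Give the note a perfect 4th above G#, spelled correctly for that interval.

C#

G up a perfect fourth is C, so the target letter is C.
From G#, a perfect fourth is 5 semitones up: C#.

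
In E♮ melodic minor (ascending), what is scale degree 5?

B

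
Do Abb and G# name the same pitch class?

Abb is pitch class 7; G# is pitch class 8.
The pitch classes differ (7 vs. 8), so they are not enharmonic equivalents.

No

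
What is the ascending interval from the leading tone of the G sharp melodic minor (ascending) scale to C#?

diminished fifth

The leading tone of G# melodic minor (ascending) is F##.
F## up to C#: letters F→C make it a fifth; 6 semitones makes it diminished.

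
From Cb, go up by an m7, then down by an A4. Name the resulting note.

A minor seventh up from Cb is Bbb (letter B, 10 semitones up).
An augmented fourth down from Bbb is Fbb (letter F, 6 semitones down).

Fbb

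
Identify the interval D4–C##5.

The letter names run D→C, a span of 6 letter steps, so the interval is some kind of seventh.
D to C## is 12 semitones. A major seventh is 11, so 12 makes it augmented.

augmented seventh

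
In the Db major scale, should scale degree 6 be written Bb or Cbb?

Each scale degree takes a distinct letter name. Degree 6 of a scale on D must use the letter B.
Bb and Cbb are enharmonically the same pitch, but only Bb uses the letter B, so it is the correct spelling here.

Bb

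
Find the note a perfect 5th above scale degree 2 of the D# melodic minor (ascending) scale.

Scale degree 2 of D# melodic minor (ascending) is E#.
A perfect fifth (7 semitones) above E# lands on the letter B, giving B#.

B#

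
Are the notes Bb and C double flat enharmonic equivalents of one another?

Bb is pitch class 10; Cbb is pitch class 10.
All spellings map to pitch class 10, so they are enharmonically equivalent.

Yes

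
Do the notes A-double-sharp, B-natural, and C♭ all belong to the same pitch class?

A## is pitch class 11; B is pitch class 11; Cb is pitch class 11.
All spellings map to pitch class 11, so they are enharmonically equivalent.

Yes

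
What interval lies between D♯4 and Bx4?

augmented sixth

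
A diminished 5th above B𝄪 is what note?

B up a perfect fifth is F#, so the target letter is F.
From B##, a diminished fifth is 6 semitones up: F##.

F##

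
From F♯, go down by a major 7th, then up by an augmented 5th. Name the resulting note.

A major seventh down from F# is G (letter G, 11 semitones down).
An augmented fifth up from G is D# (letter D, 8 semitones up).

D#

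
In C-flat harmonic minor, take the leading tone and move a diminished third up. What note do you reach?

Dbb

The leading tone of Cb harmonic minor is Bb.
A diminished third (2 semitones) above Bb lands on the letter D, giving Dbb.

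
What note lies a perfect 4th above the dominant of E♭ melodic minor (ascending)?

The dominant of Eb melodic minor (ascending) is Bb.
A perfect fourth (5 semitones) above Bb lands on the letter E, giving Eb.

Eb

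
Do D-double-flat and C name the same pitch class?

Yes

Dbb = pitch class 0 and C = pitch class 0 — the same pitch class, so they are enharmonic equivalents.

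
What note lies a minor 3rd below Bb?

B down a major third is G, so the target letter is G.
From Bb, a minor third is 3 semitones down: G.

G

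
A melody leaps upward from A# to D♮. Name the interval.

Counting letters A–B–C–D gives a fourth.
A#→D = 4 semitones, 1 narrower than the perfect fourth (5), so diminished.

diminished fourth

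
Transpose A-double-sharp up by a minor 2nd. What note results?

A up a major second is B, so the target letter is B.
From A##, a minor second is 1 semitone up: B#.

B#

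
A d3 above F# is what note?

Ab

A third above F lands on the letter A.
A diminished third spans 2 semitones, so F# moves to pitch class 8. On the letter A that is Ab.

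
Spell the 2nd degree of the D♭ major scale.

Eb

The Db major scale runs Db Eb F Gb Ab Bb C.
Degree 2 is Eb.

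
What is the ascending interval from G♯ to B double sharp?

Counting letters G–A–B gives a third.
G#→B## = 5 semitones, 1 wider than the major third (4), so augmented.

augmented third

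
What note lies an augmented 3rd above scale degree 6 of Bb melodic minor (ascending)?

B#

Scale degree 6 of Bb melodic minor (ascending) is G.
An augmented third (5 semitones) above G lands on the letter B, giving B#.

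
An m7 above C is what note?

C up a major seventh is B, so the target letter is B.
From C, a minor seventh is 10 semitones up: Bb.

Bb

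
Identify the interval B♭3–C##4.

doubly augmented second

The letter names run B→C, a span of 1 letter step, so the interval is some kind of second.
Bb to C## is 4 semitones. A major second is 2, so 4 makes it doubly augmented.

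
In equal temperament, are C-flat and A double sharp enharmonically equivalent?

Yes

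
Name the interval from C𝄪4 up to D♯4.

minor second

The letter names run C→D, a span of 1 letter step, so the interval is some kind of second.
C## to D# is 1 semitone. A major second is 2, so 1 makes it minor.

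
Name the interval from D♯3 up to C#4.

Counting letters D–E–F–G–A–B–C gives a seventh.
D#→C# = 10 semitones, 1 narrower than the major seventh (11), so minor.

minor seventh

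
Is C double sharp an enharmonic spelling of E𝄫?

Yes

C## is pitch class 2; Ebb is pitch class 2.
All spellings map to pitch class 2, so they are enharmonically equivalent.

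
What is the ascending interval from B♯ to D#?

minor third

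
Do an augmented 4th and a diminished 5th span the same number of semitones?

An augmented fourth spans 6 semitones; a diminished fifth spans 6.
They are enharmonically equivalent.

Yes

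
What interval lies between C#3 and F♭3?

Counting letters C–D–E–F gives a fourth.
C#→Fb = 3 semitones, 2 narrower than the perfect fourth (5), so doubly diminished.

doubly diminished fourth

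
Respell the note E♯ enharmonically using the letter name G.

Gbb

Plain G sits 2 semitones above E#, so on the letter G the same pitch needs a double flat: Gbb.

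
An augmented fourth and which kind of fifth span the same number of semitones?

An augmented fourth spans 6 semitones.
A fifth spanning 6 semitones is diminished (the perfect fifth is 7).

diminished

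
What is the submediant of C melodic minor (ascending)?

A

The C melodic minor (ascending) scale runs C D Eb F G A B.
Degree 6 is A.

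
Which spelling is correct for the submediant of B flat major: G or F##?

G

Each scale degree takes a distinct letter name. Degree 6 of a scale on B must use the letter G.
G and F## are enharmonically the same pitch, but only G uses the letter G, so it is the correct spelling here.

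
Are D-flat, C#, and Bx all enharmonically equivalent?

Db is pitch class 1; C# is pitch class 1; B## is pitch class 1.
All spellings map to pitch class 1, so they are enharmonically equivalent.

Yes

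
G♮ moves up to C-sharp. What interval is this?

Counting letters G–A–B–C gives a fourth.
G→C# = 6 semitones, 1 wider than the perfect fourth (5), so augmented.

augmented fourth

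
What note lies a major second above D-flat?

Eb

D up a major second is E, so the target letter is E.
From Db, a major second is 2 semitones up: Eb.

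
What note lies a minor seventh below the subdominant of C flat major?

The subdominant of Cb major is Fb.
A minor seventh (10 semitones) below Fb lands on the letter G, giving Gb.

Gb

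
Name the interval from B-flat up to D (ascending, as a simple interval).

The letter names run B→D, a span of 2 letter steps, so the interval is some kind of third.
Bb to D is 4 semitones. A major third is 4, so 4 makes it major.

major third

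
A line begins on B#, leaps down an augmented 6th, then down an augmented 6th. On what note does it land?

An augmented sixth down from B# is D (letter D, 10 semitones down).
An augmented sixth down from D is Fb (letter F, 10 semitones down).

Fb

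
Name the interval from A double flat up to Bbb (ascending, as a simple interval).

major second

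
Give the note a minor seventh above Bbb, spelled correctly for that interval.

Abb

B up a major seventh is A#, so the target letter is A.
From Bbb, a minor seventh is 10 semitones up: Abb.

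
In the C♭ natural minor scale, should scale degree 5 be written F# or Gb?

Each scale degree takes a distinct letter name. Degree 5 of a scale on C must use the letter G.
Gb and F# are enharmonically the same pitch, but only Gb uses the letter G, so it is the correct spelling here.

Gb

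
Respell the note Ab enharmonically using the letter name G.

Plain G sits 1 semitone below Ab, so on the letter G the same pitch needs a sharp: G#.

G#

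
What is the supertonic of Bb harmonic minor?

C

The Bb harmonic minor scale runs Bb C Db Eb F Gb A.
Degree 2 is C.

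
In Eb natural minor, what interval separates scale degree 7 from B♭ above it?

major sixth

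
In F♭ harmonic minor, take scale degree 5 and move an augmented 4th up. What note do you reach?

Scale degree 5 of Fb harmonic minor is Cb.
An augmented fourth (6 semitones) above Cb lands on the letter F, giving F.

F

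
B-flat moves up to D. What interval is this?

major third

Counting letters B–C–D gives a third.
Bb→D = 4 semitones, exactly the major third.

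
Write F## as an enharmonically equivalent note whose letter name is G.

G

F## is pitch class 7. The letter G alone is pitch class 7.
Pitch class 7 on G needs no accidental: G.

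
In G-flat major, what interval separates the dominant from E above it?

augmented second

The dominant of Gb major is Db.
Db up to E: letters D→E make it a second; 3 semitones makes it augmented.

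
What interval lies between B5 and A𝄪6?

augmented seventh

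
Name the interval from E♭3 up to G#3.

The letter names run E→G, a span of 2 letter steps, so the interval is some kind of third.
Eb to G# is 5 semitones. A major third is 4, so 5 makes it augmented.

augmented third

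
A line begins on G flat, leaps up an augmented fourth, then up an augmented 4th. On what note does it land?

An augmented fourth up from Gb is C (letter C, 6 semitones up).
An augmented fourth up from C is F# (letter F, 6 semitones up).

F#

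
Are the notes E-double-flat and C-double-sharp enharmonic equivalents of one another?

Ebb is pitch class 2; C## is pitch class 2.
All spellings map to pitch class 2, so they are enharmonically equivalent.

Yes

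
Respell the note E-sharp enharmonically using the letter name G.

E# is pitch class 5. The letter G alone is pitch class 7.
To reach pitch class 5 from G requires an offset of -2 semitones, i.e. double flat: Gbb.

Gbb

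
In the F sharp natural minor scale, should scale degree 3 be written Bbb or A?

A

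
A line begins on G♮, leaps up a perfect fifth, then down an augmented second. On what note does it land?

A perfect fifth up from G is D (letter D, 7 semitones up).
An augmented second down from D is Cb (letter C, 3 semitones down).

Cb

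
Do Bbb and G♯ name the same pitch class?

Bbb is pitch class 9; G# is pitch class 8.
The pitch classes differ (9 vs. 8), so they are not enharmonic equivalents.

No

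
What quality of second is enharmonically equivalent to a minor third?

augmented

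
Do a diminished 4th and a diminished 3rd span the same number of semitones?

No

A diminished fourth spans 4 semitones; a diminished third spans 2.
The spans differ, so they are not enharmonic equivalents.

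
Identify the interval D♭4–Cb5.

The letter names run D→C, a span of 6 letter steps, so the interval is some kind of seventh.
Db to Cb is 10 semitones. A major seventh is 11, so 10 makes it minor.

minor seventh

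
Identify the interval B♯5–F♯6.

diminished fifth

Counting letters B–C–D–E–F gives a fifth.
B#→F# = 6 semitones, 1 narrower than the perfect fifth (7), so diminished.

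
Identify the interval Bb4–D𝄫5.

diminished third

Counting letters B–C–D gives a third.
Bb→Dbb = 2 semitones, 2 narrower than the major third (4), so diminished.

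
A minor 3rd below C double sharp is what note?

C down a major third is Ab, so the target letter is A.
From C##, a minor third is 3 semitones down: A##.

A##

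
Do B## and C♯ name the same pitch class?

B## = pitch class 1 and C# = pitch class 1 — the same pitch class, so they are enharmonic equivalents.

Yes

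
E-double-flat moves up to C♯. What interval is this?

doubly augmented sixth

Counting letters E–F–G–A–B–C gives a sixth.
Ebb→C# = 11 semitones, 2 wider than the major sixth (9), so doubly augmented.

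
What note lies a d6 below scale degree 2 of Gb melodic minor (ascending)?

C#

Scale degree 2 of Gb melodic minor (ascending) is Ab.
A diminished sixth (7 semitones) below Ab lands on the letter C, giving C#.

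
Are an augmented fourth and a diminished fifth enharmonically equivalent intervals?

An augmented fourth spans 6 semitones; a diminished fifth spans 6.
They are enharmonically equivalent.

Yes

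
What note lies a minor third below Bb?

G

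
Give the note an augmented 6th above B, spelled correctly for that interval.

G##

B up a major sixth is G#, so the target letter is G.
From B, an augmented sixth is 10 semitones up: G##.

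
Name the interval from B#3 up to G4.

Counting letters B–C–D–E–F–G gives a sixth.
B#→G = 7 semitones, 2 narrower than the major sixth (9), so diminished.

diminished sixth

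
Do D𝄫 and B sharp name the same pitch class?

Dbb is pitch class 0; B# is pitch class 0.
All spellings map to pitch class 0, so they are enharmonically equivalent.

Yes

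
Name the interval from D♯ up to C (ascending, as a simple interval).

The letter names run D→C, a span of 6 letter steps, so the interval is some kind of seventh.
D# to C is 9 semitones. A major seventh is 11, so 9 makes it diminished.

diminished seventh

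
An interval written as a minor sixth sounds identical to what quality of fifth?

augmented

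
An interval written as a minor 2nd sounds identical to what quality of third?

doubly diminished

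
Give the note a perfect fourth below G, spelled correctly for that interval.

D

A fourth below G lands on the letter D.
A perfect fourth spans 5 semitones, so G moves to pitch class 2. On the letter D that is D.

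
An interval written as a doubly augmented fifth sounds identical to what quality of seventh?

A doubly augmented fifth spans 9 semitones.
A seventh spanning 9 semitones is diminished (the major seventh is 11).

diminished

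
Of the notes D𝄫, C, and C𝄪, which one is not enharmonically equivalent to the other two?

In 12-tone equal temperament, enharmonic equivalents share a pitch class. Dbb is pitch class 0; C is pitch class 0; C## is pitch class 2.
Dbb and C share pitch class 0, while C## is pitch class 2.

C##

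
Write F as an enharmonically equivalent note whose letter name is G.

Gbb

F is pitch class 5. The letter G alone is pitch class 7.
To reach pitch class 5 from G requires an offset of -2 semitones, i.e. double flat: Gbb.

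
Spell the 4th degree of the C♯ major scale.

F#

Degree 4 takes the letter 3 steps above C, which is F.
In major, degree 4 sits 5 semitones above the tonic. C# + 5 semitones is pitch class 6, spelled on F as F#.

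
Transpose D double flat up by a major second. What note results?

Ebb

D up a major second is E, so the target letter is E.
From Dbb, a major second is 2 semitones up: Ebb.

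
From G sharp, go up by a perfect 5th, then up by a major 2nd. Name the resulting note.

E#

A perfect fifth up from G# is D# (letter D, 7 semitones up).
A major second up from D# is E# (letter E, 2 semitones up).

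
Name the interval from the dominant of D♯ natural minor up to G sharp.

minor seventh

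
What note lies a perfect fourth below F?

A fourth below F lands on the letter C.
A perfect fourth spans 5 semitones, so F moves to pitch class 0. On the letter C that is C.

C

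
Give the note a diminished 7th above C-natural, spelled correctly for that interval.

Bbb

C up a major seventh is B, so the target letter is B.
From C, a diminished seventh is 9 semitones up: Bbb.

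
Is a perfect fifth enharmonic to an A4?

A perfect fifth spans 7 semitones; an augmented fourth spans 6.
The spans differ, so they are not enharmonic equivalents.

No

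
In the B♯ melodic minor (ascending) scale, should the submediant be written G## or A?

Each scale degree takes a distinct letter name. Degree 6 of a scale on B must use the letter G.
G## and A are enharmonically the same pitch, but only G## uses the letter G, so it is the correct spelling here.

G##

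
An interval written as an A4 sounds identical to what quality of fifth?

An augmented fourth spans 6 semitones.
A fifth spanning 6 semitones is diminished (the perfect fifth is 7).

diminished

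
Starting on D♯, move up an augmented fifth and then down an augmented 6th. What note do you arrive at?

C#

An augmented fifth up from D# is A## (letter A, 8 semitones up).
An augmented sixth down from A## is C# (letter C, 10 semitones down).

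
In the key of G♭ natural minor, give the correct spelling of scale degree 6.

Degree 6 takes the letter 5 steps above G, which is E.
In natural minor, degree 6 sits 8 semitones above the tonic. Gb + 8 semitones is pitch class 2, spelled on E as Ebb.

Ebb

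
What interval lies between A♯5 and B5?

Counting letters A–B gives a second.
A#→B = 1 semitone, 1 narrower than the major second (2), so minor.

minor second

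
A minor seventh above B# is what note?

B up a major seventh is A#, so the target letter is A.
From B#, a minor seventh is 10 semitones up: A#.

A#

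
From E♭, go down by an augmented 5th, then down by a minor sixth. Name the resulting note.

An augmented fifth down from Eb is Abb (letter A, 8 semitones down).
A minor sixth down from Abb is Cb (letter C, 8 semitones down).

Cb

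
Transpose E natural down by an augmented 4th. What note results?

A fourth below E lands on the letter B.
An augmented fourth spans 6 semitones, so E moves to pitch class 10. On the letter B that is Bb.

Bb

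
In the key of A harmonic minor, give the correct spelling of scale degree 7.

G#

Degree 7 takes the letter 6 steps above A, which is G.
In harmonic minor, degree 7 sits 11 semitones above the tonic. A + 11 semitones is pitch class 8, spelled on G as G#.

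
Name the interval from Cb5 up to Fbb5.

The letter names run C→F, a span of 3 letter steps, so the interval is some kind of fourth.
Cb to Fbb is 4 semitones. A perfect fourth is 5, so 4 makes it diminished.

diminished fourth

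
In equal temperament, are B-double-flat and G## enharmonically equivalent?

Yes

Bbb is pitch class 9; G## is pitch class 9.
All spellings map to pitch class 9, so they are enharmonically equivalent.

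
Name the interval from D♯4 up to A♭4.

doubly diminished fifth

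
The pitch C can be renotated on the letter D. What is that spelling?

C is pitch class 0. The letter D alone is pitch class 2.
To reach pitch class 0 from D requires an offset of -2 semitones, i.e. double flat: Dbb.

Dbb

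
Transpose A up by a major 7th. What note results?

G#

A up a major seventh is G#, so the target letter is G.
From A, a major seventh is 11 semitones up: G#.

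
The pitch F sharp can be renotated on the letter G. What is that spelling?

Gb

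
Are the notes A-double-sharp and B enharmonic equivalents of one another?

Yes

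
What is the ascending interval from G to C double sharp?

The letter names run G→C, a span of 3 letter steps, so the interval is some kind of fourth.
G to C## is 7 semitones. A perfect fourth is 5, so 7 makes it doubly augmented.

doubly augmented fourth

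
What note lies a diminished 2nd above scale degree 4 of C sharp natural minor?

Scale degree 4 of C# natural minor is F#.
A diminished second (0 semitones) above F# lands on the letter G, giving Gb.

Gb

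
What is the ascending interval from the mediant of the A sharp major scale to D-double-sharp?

The mediant of A# major is C##.
C## up to D##: letters C→D make it a second; 2 semitones makes it major.

major second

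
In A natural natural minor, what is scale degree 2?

The A natural minor scale runs A B C D E F G.
Degree 2 is B.

B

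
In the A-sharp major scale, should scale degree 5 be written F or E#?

E#

Each scale degree takes a distinct letter name. Degree 5 of a scale on A must use the letter E.
E# and F are enharmonically the same pitch, but only E# uses the letter E, so it is the correct spelling here.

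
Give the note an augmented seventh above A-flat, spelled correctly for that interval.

G#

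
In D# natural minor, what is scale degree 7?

Degree 7 takes the letter 6 steps above D, which is C.
In natural minor, degree 7 sits 10 semitones above the tonic. D# + 10 semitones is pitch class 1, spelled on C as C#.

C#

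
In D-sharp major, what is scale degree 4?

The D# major scale runs D# E# F## G# A# B# C##.
Degree 4 is G#.

G#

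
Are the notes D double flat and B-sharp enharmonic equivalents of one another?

Dbb is pitch class 0; B# is pitch class 0.
All spellings map to pitch class 0, so they are enharmonically equivalent.

Yes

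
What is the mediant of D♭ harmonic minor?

Degree 3 takes the letter 2 steps above D, which is F.
In harmonic minor, degree 3 sits 3 semitones above the tonic. Db + 3 semitones is pitch class 4, spelled on F as Fb.

Fb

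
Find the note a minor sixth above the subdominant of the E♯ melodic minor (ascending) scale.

F#

The subdominant of E# melodic minor (ascending) is A#.
A minor sixth (8 semitones) above A# lands on the letter F, giving F#.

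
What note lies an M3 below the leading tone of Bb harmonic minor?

The leading tone of Bb harmonic minor is A.
A major third (4 semitones) below A lands on the letter F, giving F.

F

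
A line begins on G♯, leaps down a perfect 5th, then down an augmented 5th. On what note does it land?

F

A perfect fifth down from G# is C# (letter C, 7 semitones down).
An augmented fifth down from C# is F (letter F, 8 semitones down).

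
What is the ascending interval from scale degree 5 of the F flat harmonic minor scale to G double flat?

Scale degree 5 of Fb harmonic minor is Cb.
Cb up to Gbb: letters C→G make it a fifth; 6 semitones makes it diminished.

diminished fifth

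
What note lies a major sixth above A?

A sixth above A lands on the letter F.
A major sixth spans 9 semitones, so A moves to pitch class 6. On the letter F that is F#.

F#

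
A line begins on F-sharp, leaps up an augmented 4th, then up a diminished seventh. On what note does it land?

An augmented fourth up from F# is B# (letter B, 6 semitones up).
A diminished seventh up from B# is A (letter A, 9 semitones up).

A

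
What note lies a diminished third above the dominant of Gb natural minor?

Fbb

The dominant of Gb natural minor is Db.
A diminished third (2 semitones) above Db lands on the letter F, giving Fbb.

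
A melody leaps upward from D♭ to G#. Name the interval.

The letter names run D→G, a span of 3 letter steps, so the interval is some kind of fourth.
Db to G# is 7 semitones. A perfect fourth is 5, so 7 makes it doubly augmented.

doubly augmented fourth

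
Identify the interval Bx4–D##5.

minor third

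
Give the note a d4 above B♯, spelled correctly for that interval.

B up a perfect fourth is E, so the target letter is E.
From B#, a diminished fourth is 4 semitones up: E.

E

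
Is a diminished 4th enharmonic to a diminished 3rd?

A diminished fourth spans 4 semitones; a diminished third spans 2.
The spans differ, so they are not enharmonic equivalents.

No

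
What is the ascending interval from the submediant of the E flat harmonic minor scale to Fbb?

diminished fourth

The submediant of Eb harmonic minor is Cb.
Cb up to Fbb: letters C→F make it a fourth; 4 semitones makes it diminished.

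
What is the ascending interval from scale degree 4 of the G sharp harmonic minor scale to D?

minor second

Scale degree 4 of G# harmonic minor is C#.
C# up to D: letters C→D make it a second; 1 semitone makes it minor.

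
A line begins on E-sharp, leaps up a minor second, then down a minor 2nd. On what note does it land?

A minor second up from E# is F# (letter F, 1 semitone up).
A minor second down from F# is E# (letter E, 1 semitone down).

E#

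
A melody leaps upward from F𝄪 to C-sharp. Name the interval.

diminished fifth

The letter names run F→C, a span of 4 letter steps, so the interval is some kind of fifth.
F## to C# is 6 semitones. A perfect fifth is 7, so 6 makes it diminished.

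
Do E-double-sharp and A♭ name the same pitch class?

No

Two spellings are enharmonically equivalent only if they share a pitch class.
Here E## → 6, Ab → 8; 6 ≠ 8, so they are not.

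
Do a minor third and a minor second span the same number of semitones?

A minor third spans 3 semitones; a minor second spans 1.
The spans differ, so they are not enharmonic equivalents.

No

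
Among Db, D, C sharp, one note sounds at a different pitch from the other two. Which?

In 12-tone equal temperament, enharmonic equivalents share a pitch class. Db is pitch class 1; D is pitch class 2; C# is pitch class 1.
Db and C# share pitch class 1, while D is pitch class 2.

D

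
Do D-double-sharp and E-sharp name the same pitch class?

D## is pitch class 4; E# is pitch class 5.
The pitch classes differ (4 vs. 5), so they are not enharmonic equivalents.

No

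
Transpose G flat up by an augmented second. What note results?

G up a major second is A, so the target letter is A.
From Gb, an augmented second is 3 semitones up: A.

A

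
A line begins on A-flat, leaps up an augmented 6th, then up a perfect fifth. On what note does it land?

C#

An augmented sixth up from Ab is F# (letter F, 10 semitones up).
A perfect fifth up from F# is C# (letter C, 7 semitones up).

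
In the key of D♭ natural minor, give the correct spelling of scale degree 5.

The Db natural minor scale runs Db Eb Fb Gb Ab Bbb Cb.
Degree 5 is Ab.

Ab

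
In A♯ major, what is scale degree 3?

C##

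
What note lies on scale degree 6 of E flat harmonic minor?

Cb

Degree 6 takes the letter 5 steps above E, which is C.
In harmonic minor, degree 6 sits 8 semitones above the tonic. Eb + 8 semitones is pitch class 11, spelled on C as Cb.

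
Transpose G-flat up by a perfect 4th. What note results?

Cb

G up a perfect fourth is C, so the target letter is C.
From Gb, a perfect fourth is 5 semitones up: Cb.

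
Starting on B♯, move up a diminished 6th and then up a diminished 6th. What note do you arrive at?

Ebb

A diminished sixth up from B# is G (letter G, 7 semitones up).
A diminished sixth up from G is Ebb (letter E, 7 semitones up).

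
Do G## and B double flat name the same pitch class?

Yes

G## = pitch class 9 and Bbb = pitch class 9 — the same pitch class, so they are enharmonic equivalents.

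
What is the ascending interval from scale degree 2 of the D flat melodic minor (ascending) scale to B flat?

perfect fifth

Scale degree 2 of Db melodic minor (ascending) is Eb.
Eb up to Bb: letters E→B make it a fifth; 7 semitones makes it perfect.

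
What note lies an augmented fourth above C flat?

F

A fourth above C lands on the letter F.
An augmented fourth spans 6 semitones, so Cb moves to pitch class 5. On the letter F that is F.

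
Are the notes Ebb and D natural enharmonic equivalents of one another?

Ebb = pitch class 2 and D = pitch class 2 — the same pitch class, so they are enharmonic equivalents.

Yes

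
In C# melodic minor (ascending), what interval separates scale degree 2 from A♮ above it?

Scale degree 2 of C# melodic minor (ascending) is D#.
D# up to A: letters D→A make it a fifth; 6 semitones makes it diminished.

diminished fifth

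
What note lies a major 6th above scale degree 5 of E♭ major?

G

Scale degree 5 of Eb major is Bb.
A major sixth (9 semitones) above Bb lands on the letter G, giving G.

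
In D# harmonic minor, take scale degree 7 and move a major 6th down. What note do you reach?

E#

Scale degree 7 of D# harmonic minor is C##.
A major sixth (9 semitones) below C## lands on the letter E, giving E#.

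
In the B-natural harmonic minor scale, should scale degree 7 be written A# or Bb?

Each scale degree takes a distinct letter name. Degree 7 of a scale on B must use the letter A.
A# and Bb are enharmonically the same pitch, but only A# uses the letter A, so it is the correct spelling here.

A#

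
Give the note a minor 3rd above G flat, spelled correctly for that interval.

Bbb

G up a major third is B, so the target letter is B.
From Gb, a minor third is 3 semitones up: Bbb.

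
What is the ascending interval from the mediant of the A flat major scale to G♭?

diminished fifth

The mediant of Ab major is C.
C up to Gb: letters C→G make it a fifth; 6 semitones makes it diminished.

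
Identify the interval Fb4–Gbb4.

minor second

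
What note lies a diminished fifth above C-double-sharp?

G#

C up a perfect fifth is G, so the target letter is G.
From C##, a diminished fifth is 6 semitones up: G#.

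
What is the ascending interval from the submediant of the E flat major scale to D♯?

The submediant of Eb major is C.
C up to D#: letters C→D make it a second; 3 semitones makes it augmented.

augmented second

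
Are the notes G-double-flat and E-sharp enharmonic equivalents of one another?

Yes

Gbb is pitch class 5; E# is pitch class 5.
All spellings map to pitch class 5, so they are enharmonically equivalent.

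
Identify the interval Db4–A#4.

Counting letters D–E–F–G–A gives a fifth.
Db→A# = 9 semitones, 2 wider than the perfect fifth (7), so doubly augmented.

doubly augmented fifth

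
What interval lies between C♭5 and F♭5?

perfect fourth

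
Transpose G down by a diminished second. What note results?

G down a major second is F, so the target letter is F.
From G, a diminished second is 0 semitones down: F##.

F##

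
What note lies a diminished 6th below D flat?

F#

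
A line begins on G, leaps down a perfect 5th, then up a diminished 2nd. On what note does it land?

Dbb

A perfect fifth down from G is C (letter C, 7 semitones down).
A diminished second up from C is Dbb (letter D, 0 semitones up).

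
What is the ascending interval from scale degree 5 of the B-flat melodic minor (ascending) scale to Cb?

diminished fifth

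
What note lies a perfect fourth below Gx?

A fourth below G lands on the letter D.
A perfect fourth spans 5 semitones, so G## moves to pitch class 4. On the letter D that is D##.

D##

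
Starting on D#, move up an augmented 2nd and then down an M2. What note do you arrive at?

D##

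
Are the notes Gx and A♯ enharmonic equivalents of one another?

G## is pitch class 9; A# is pitch class 10.
The pitch classes differ (9 vs. 10), so they are not enharmonic equivalents.

No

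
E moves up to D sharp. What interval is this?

The letter names run E→D, a span of 6 letter steps, so the interval is some kind of seventh.
E to D# is 11 semitones. A major seventh is 11, so 11 makes it major.

major seventh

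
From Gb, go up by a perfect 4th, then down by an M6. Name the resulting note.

Ebb

A perfect fourth up from Gb is Cb (letter C, 5 semitones up).
A major sixth down from Cb is Ebb (letter E, 9 semitones down).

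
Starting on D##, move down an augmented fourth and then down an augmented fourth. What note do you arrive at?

E

An augmented fourth down from D## is A# (letter A, 6 semitones down).
An augmented fourth down from A# is E (letter E, 6 semitones down).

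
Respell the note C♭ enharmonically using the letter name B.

Plain B sits at the same pitch as Cb, so on the letter B the same pitch needs a natural: B.

B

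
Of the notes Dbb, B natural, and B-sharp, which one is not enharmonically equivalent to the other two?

In 12-tone equal temperament, enharmonic equivalents share a pitch class. Dbb is pitch class 0; B is pitch class 11; B# is pitch class 0.
Dbb and B# share pitch class 0, while B is pitch class 11.

B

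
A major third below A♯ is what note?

A down a major third is F, so the target letter is F.
From A#, a major third is 4 semitones down: F#.

F#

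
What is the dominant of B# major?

The B# major scale runs B# C## D## E# F## G## A##.
Degree 5 is F##.

F##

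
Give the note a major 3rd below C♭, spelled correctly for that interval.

Abb

C down a major third is Ab, so the target letter is A.
From Cb, a major third is 4 semitones down: Abb.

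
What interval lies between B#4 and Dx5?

Counting letters B–C–D gives a third.
B#→D## = 4 semitones, exactly the major third.

major third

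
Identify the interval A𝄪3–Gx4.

minor seventh

Counting letters A–B–C–D–E–F–G gives a seventh.
A##→G## = 10 semitones, 1 narrower than the major seventh (11), so minor.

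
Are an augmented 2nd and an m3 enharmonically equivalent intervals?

An augmented second spans 3 semitones; a minor third spans 3.
They are enharmonically equivalent.

Yes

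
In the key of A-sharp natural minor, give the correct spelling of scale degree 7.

G#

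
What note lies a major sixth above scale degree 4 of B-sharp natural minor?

C##

Scale degree 4 of B# natural minor is E#.
A major sixth (9 semitones) above E# lands on the letter C, giving C##.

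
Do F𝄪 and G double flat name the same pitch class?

F## is pitch class 7; Gbb is pitch class 5.
The pitch classes differ (7 vs. 5), so they are not enharmonic equivalents.

No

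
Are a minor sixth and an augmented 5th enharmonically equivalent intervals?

Yes

A minor sixth spans 8 semitones; an augmented fifth spans 8.
They are enharmonically equivalent.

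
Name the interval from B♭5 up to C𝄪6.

doubly augmented second

The letter names run B→C, a span of 1 letter step, so the interval is some kind of second.
Bb to C## is 4 semitones. A major second is 2, so 4 makes it doubly augmented.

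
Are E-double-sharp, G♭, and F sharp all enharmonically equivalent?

Yes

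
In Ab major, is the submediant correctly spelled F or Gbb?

F

Each scale degree takes a distinct letter name. Degree 6 of a scale on A must use the letter F.
F and Gbb are enharmonically the same pitch, but only F uses the letter F, so it is the correct spelling here.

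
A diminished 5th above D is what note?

D up a perfect fifth is A, so the target letter is A.
From D, a diminished fifth is 6 semitones up: Ab.

Ab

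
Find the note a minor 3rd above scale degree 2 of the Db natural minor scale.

Gb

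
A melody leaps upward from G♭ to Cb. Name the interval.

perfect fourth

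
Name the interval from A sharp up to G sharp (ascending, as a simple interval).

Counting letters A–B–C–D–E–F–G gives a seventh.
A#→G# = 10 semitones, 1 narrower than the major seventh (11), so minor.

minor seventh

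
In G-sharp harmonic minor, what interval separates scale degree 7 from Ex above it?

major seventh

Scale degree 7 of G# harmonic minor is F##.
F## up to E##: letters F→E make it a seventh; 11 semitones makes it major.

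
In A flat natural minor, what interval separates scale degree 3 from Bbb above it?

minor seventh

Scale degree 3 of Ab natural minor is Cb.
Cb up to Bbb: letters C→B make it a seventh; 10 semitones makes it minor.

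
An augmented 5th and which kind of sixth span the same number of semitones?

minor

An augmented fifth spans 8 semitones.
A sixth spanning 8 semitones is minor (the major sixth is 9).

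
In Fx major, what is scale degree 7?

Degree 7 takes the letter 6 steps above F, which is E.
In major, degree 7 sits 11 semitones above the tonic. F## + 11 semitones is pitch class 6, spelled on E as E##.

E##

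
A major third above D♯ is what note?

D up a major third is F#, so the target letter is F.
From D#, a major third is 4 semitones up: F##.

F##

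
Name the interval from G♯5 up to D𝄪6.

Counting letters G–A–B–C–D gives a fifth.
G#→D## = 8 semitones, 1 wider than the perfect fifth (7), so augmented.

augmented fifth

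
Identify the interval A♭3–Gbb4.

diminished seventh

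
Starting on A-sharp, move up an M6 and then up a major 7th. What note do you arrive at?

A major sixth up from A# is F## (letter F, 9 semitones up).
A major seventh up from F## is E## (letter E, 11 semitones up).

E##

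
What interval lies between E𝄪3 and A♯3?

diminished fourth

The letter names run E→A, a span of 3 letter steps, so the interval is some kind of fourth.
E## to A# is 4 semitones. A perfect fourth is 5, so 4 makes it diminished.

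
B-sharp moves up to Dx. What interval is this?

major third

Counting letters B–C–D gives a third.
B#→D## = 4 semitones, exactly the major third.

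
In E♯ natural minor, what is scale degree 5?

B#

The E# natural minor scale runs E# F## G# A# B# C# D#.
Degree 5 is B#.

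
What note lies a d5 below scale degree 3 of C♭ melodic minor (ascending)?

Ab

Scale degree 3 of Cb melodic minor (ascending) is Ebb.
A diminished fifth (6 semitones) below Ebb lands on the letter A, giving Ab.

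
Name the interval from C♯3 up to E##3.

augmented third

The letter names run C→E, a span of 2 letter steps, so the interval is some kind of third.
C# to E## is 5 semitones. A major third is 4, so 5 makes it augmented.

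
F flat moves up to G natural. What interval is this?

The letter names run F→G, a span of 1 letter step, so the interval is some kind of second.
Fb to G is 3 semitones. A major second is 2, so 3 makes it augmented.

augmented second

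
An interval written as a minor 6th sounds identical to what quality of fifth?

augmented

A minor sixth spans 8 semitones.
A fifth spanning 8 semitones is augmented (the perfect fifth is 7).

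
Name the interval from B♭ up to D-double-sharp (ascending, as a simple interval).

doubly augmented third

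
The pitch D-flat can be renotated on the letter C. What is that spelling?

C#

Db is pitch class 1. The letter C alone is pitch class 0.
To reach pitch class 1 from C requires an offset of +1 semitone, i.e. sharp: C#.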